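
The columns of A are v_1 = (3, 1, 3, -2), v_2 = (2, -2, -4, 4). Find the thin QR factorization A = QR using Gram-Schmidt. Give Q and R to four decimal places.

Q = [[0.6255, 0.7606], [0.2085, -0.2428], [0.6255, -0.3560], [-0.4170, 0.4855]], R = [[4.7958, -3.3362], [0.0000, 5.3730]]

v_1 = (3, 1, 3, -2); ‖v_1‖ = 4.7958, so e_1 = (0.6255, 0.2085, 0.6255, -0.4170).
e_1·v_2 = 0.6255·2 + 0.2085·(-2) + 0.6255·(-4) + (-0.4170)·4 = -3.3362.
u_2 = v_2 + 3.3362·e_1 = (4.0870, -1.3043, -1.9130, 2.6087).
‖u_2‖ = 5.3730, so e_2 = (0.7606, -0.2428, -0.3560, 0.4855).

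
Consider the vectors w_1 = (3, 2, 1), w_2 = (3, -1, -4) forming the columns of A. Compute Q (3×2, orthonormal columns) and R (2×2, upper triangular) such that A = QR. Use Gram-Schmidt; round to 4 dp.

e_1 = w_1/‖w_1‖ = (3, 2, 1)/3.7417 = (0.8018, 0.5345, 0.2673).
r_{12} = e_1·w_2 = 0.8018.
u_2 = w_2 − 0.8018·e_1 = (2.3571, -1.4286, -4.2143).
‖u_2‖ = 5.0356, so e_2 = (0.4681, -0.2837, -0.8369).

Q = [[0.8018, 0.4681], [0.5345, -0.2837], [0.2673, -0.8369]], R = [[3.7417, 0.8018], [0.0000, 5.0356]]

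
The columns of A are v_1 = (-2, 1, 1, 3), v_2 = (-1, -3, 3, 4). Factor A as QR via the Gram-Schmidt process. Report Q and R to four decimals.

Q = [[-0.5164, 0.1851], [0.2582, -0.8399], [0.2582, 0.4413], [0.7746, 0.2562]], R = [[3.8730, 3.6148], [0.0000, 4.6833]]

e_1 = v_1/‖v_1‖ = (-2, 1, 1, 3)/3.8730 = (-0.5164, 0.2582, 0.2582, 0.7746).
r_{12} = e_1·v_2 = 3.6148.
u_2 = v_2 − 3.6148·e_1 = (0.8667, -3.9333, 2.0667, 1.2000).
‖u_2‖ = 4.6833, so e_2 = (0.1851, -0.8399, 0.4413, 0.2562).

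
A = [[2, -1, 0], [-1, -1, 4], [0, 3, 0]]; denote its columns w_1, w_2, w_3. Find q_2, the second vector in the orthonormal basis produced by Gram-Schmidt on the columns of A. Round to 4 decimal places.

w_1 = (2, -1, 0); ‖w_1‖ = 2.2361, so q_1 = (0.8944, -0.4472, 0.0000).
q_1·w_2 = 0.8944·(-1) + (-0.4472)·(-1) + 0.0000·3 = -0.4472.
u_2 = w_2 + 0.4472·q_1 = (-0.6000, -1.2000, 3.0000).
‖u_2‖ = 3.2863, so q_2 = (-0.1826, -0.3651, 0.9129).

q_2 = (-0.1826, -0.3651, 0.9129)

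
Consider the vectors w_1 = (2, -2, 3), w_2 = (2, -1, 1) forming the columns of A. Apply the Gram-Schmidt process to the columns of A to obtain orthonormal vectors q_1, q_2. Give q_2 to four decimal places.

q_2 = (0.8468, 0.0529, -0.5293)

w_1 = (2, -2, 3); ‖w_1‖ = 4.1231, so q_1 = (0.4851, -0.4851, 0.7276).
q_1·w_2 = 0.4851·2 + (-0.4851)·(-1) + 0.7276·1 = 2.1828.
u_2 = w_2 − 2.1828·q_1 = (0.9412, 0.0588, -0.5882).
‖u_2‖ = 1.1114, so q_2 = (0.8468, 0.0529, -0.5293).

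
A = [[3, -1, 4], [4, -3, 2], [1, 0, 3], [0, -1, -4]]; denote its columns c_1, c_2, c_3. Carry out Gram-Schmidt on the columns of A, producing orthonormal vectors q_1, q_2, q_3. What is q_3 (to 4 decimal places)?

q_3 = (-0.6289, 0.4155, 0.2246, -0.6176)

c_1 = (3, 4, 1, 0); ‖c_1‖ = 5.0990, so q_1 = (0.5883, 0.7845, 0.1961, 0.0000).
q_1·c_2 = 0.5883·(-1) + 0.7845·(-3) + 0.1961·0 + 0.0000·(-1) = -2.9417.
u_2 = c_2 + 2.9417·q_1 = (0.7308, -0.6923, 0.5769, -1.0000).
‖u_2‖ = 1.5317, so q_2 = (0.4771, -0.4520, 0.3767, -0.6529).
q_1·c_3 = 0.5883·4 + 0.7845·2 + 0.1961·3 + 0.0000·(-4) = 4.5107; q_2·c_3 = 0.4771·4 + (-0.4520)·2 + 0.3767·3 + (-0.6529)·(-4) = 4.7458.
u_3 = c_3 − 4.5107·q_1 − 4.7458·q_2 = (-0.9180, 0.6066, 0.3279, -0.9016).
‖u_3‖ = 1.4598, so q_3 = (-0.6289, 0.4155, 0.2246, -0.6176).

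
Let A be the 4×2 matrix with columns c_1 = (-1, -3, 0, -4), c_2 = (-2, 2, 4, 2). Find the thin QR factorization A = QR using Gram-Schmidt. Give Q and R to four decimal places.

Q = [[-0.1961, -0.5194], [-0.5883, 0.1298], [0.0000, 0.8440], [-0.7845, 0.0325]], R = [[5.0990, -2.3534], [0.0000, 4.7394]]

c_1 = (-1, -3, 0, -4); ‖c_1‖ = 5.0990, so e_1 = (-0.1961, -0.5883, 0.0000, -0.7845).
e_1·c_2 = (-0.1961)·(-2) + (-0.5883)·2 + 0.0000·4 + (-0.7845)·2 = -2.3534.
u_2 = c_2 + 2.3534·e_1 = (-2.4615, 0.6154, 4.0000, 0.1538).
‖u_2‖ = 4.7394, so e_2 = (-0.5194, 0.1298, 0.8440, 0.0325).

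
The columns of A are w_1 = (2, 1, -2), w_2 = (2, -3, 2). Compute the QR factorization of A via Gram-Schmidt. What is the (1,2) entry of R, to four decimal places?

r_{12} = -1.0000

w_1 = (2, 1, -2); ‖w_1‖ = 3.0000, so e_1 = (0.6667, 0.3333, -0.6667).
r_{12} = e_1·w_2 = -1.0000.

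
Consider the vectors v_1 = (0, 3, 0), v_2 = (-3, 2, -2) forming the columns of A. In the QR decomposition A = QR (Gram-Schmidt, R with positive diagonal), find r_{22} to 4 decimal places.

v_1 = (0, 3, 0); ‖v_1‖ = 3.0000, so e_1 = (0.0000, 1.0000, 0.0000).
e_1·v_2 = 0.0000·(-3) + 1.0000·2 + 0.0000·(-2) = 2.0000.
u_2 = v_2 − 2.0000·e_1 = (-3.0000, 0.0000, -2.0000).
r_{22} = ‖u_2‖ = 3.6056.

r_{22} = 3.6056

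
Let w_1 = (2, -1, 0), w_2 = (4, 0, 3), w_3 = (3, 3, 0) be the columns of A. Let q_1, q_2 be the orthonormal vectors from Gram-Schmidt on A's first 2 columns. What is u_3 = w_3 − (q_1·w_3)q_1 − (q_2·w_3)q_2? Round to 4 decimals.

u_3 = (1.3279, 2.6557, -1.7705)

w_1 = (2, -1, 0); ‖w_1‖ = 2.2361, so q_1 = (0.8944, -0.4472, 0.0000).
q_1·w_2 = 0.8944·4 + (-0.4472)·0 + 0.0000·3 = 3.5777.
u_2 = w_2 − 3.5777·q_1 = (0.8000, 1.6000, 3.0000).
‖u_2‖ = 3.4928, so q_2 = (0.2290, 0.4581, 0.8589).
q_1·w_3 = 0.8944·3 + (-0.4472)·3 + 0.0000·0 = 1.3416; q_2·w_3 = 0.2290·3 + 0.4581·3 + 0.8589·0 = 2.0614.
u_3 = w_3 − 1.3416·q_1 − 2.0614·q_2 = (1.3279, 2.6557, -1.7705).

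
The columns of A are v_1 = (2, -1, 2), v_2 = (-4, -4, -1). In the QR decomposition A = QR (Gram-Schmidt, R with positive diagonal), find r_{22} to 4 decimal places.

r_{22} = 5.3852

e_1 = v_1/‖v_1‖ = (2, -1, 2)/3.0000 = (0.6667, -0.3333, 0.6667).
r_{12} = e_1·v_2 = -2.0000.
u_2 = v_2 + 2.0000·e_1 = (-2.6667, -4.6667, 0.3333).
r_{22} = ‖u_2‖ = 5.3852.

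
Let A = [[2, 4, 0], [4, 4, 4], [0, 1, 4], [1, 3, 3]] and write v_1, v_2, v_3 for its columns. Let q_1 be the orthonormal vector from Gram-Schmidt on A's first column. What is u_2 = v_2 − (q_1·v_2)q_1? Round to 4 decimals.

q_1 = v_1/‖v_1‖ = (2, 4, 0, 1)/4.5826 = (0.4364, 0.8729, 0.0000, 0.2182).
r_{12} = q_1·v_2 = 5.8919.
u_2 = v_2 − 5.8919·q_1 = (1.4286, -1.1429, 1.0000, 1.7143).

u_2 = (1.4286, -1.1429, 1.0000, 1.7143)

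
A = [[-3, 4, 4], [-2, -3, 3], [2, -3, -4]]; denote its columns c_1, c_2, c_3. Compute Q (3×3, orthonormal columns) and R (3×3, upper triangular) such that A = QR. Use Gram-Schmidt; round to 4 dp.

Q = [[-0.7276, 0.3725, -0.5760], [-0.4851, -0.8732, 0.0480], [0.4851, -0.3143, -0.8160]], R = [[4.1231, -2.9104, -6.3059], [0.0000, 5.0527, 0.1281], [0.0000, 0.0000, 1.1040]]

c_1 = (-3, -2, 2); ‖c_1‖ = 4.1231, so e_1 = (-0.7276, -0.4851, 0.4851).
e_1·c_2 = (-0.7276)·4 + (-0.4851)·(-3) + 0.4851·(-3) = -2.9104.
u_2 = c_2 + 2.9104·e_1 = (1.8824, -4.4118, -1.5882).
‖u_2‖ = 5.0527, so e_2 = (0.3725, -0.8732, -0.3143).
e_1·c_3 = (-0.7276)·4 + (-0.4851)·3 + 0.4851·(-4) = -6.3059; e_2·c_3 = 0.3725·4 + (-0.8732)·3 + (-0.3143)·(-4) = 0.1281.
u_3 = c_3 + 6.3059·e_1 − 0.1281·e_2 = (-0.6359, 0.0530, -0.9009).
‖u_3‖ = 1.1040, so e_3 = (-0.5760, 0.0480, -0.8160).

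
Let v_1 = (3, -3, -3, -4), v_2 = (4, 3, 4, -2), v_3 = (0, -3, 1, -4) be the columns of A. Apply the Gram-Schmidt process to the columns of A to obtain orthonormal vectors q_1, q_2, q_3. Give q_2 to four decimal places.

v_1 = (3, -3, -3, -4); ‖v_1‖ = 6.5574, so q_1 = (0.4575, -0.4575, -0.4575, -0.6100).
q_1·v_2 = 0.4575·4 + (-0.4575)·3 + (-0.4575)·4 + (-0.6100)·(-2) = -0.1525.
u_2 = v_2 + 0.1525·q_1 = (4.0698, 2.9302, 3.9302, -2.0930).
‖u_2‖ = 6.7065, so q_2 = (0.6068, 0.4369, 0.5860, -0.3121).

q_2 = (0.6068, 0.4369, 0.5860, -0.3121)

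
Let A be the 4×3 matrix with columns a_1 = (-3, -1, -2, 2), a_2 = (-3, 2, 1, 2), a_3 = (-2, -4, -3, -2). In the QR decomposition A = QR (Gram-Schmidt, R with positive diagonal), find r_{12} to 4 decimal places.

a_1 = (-3, -1, -2, 2); ‖a_1‖ = 4.2426, so e_1 = (-0.7071, -0.2357, -0.4714, 0.4714).
r_{12} = e_1·a_2 = 2.1213.

r_{12} = 2.1213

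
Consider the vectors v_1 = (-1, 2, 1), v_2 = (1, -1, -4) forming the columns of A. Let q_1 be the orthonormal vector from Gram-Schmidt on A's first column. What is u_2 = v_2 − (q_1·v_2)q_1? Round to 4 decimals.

u_2 = (-0.1667, 1.3333, -2.8333)

v_1 = (-1, 2, 1); ‖v_1‖ = 2.4495, so q_1 = (-0.4082, 0.8165, 0.4082).
q_1·v_2 = (-0.4082)·1 + 0.8165·(-1) + 0.4082·(-4) = -2.8577.
u_2 = v_2 + 2.8577·q_1 = (-0.1667, 1.3333, -2.8333).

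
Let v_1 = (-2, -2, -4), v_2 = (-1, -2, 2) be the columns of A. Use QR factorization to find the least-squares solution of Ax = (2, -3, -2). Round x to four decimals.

x = (0.4245, 0.0943)

q_1 = v_1/‖v_1‖ = (-2, -2, -4)/4.8990 = (-0.4082, -0.4082, -0.8165).
r_{12} = q_1·v_2 = -0.4082.
u_2 = v_2 + 0.4082·q_1 = (-1.1667, -2.1667, 1.6667).
‖u_2‖ = 2.9721, so q_2 = (-0.3925, -0.7290, 0.5608).
Qᵀb = (2.0412, 0.2804).
Back-substitute: x_2 = 0.2804/2.9721 = 0.0943.
x_1 = (2.0412 + 0.4082·0.0943)/4.8990 = 0.4245.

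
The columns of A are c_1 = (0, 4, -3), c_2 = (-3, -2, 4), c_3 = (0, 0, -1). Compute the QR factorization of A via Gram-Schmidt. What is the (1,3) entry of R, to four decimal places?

r_{13} = 0.6000

e_1 = c_1/‖c_1‖ = (0, 4, -3)/5.0000 = (0.0000, 0.8000, -0.6000).
r_{13} = e_1·c_3 = 0.6000.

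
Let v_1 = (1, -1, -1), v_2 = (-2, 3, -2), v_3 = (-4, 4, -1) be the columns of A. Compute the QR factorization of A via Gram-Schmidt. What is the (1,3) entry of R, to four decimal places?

r_{13} = -4.0415

q_1 = v_1/‖v_1‖ = (1, -1, -1)/1.7321 = (0.5774, -0.5774, -0.5774).
r_{13} = q_1·v_3 = -4.0415.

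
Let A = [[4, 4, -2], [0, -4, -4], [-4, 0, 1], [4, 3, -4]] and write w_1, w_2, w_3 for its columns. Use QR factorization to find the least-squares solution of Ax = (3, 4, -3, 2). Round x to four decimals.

w_1 = (4, 0, -4, 4); ‖w_1‖ = 6.9282, so q_1 = (0.5774, 0.0000, -0.5774, 0.5774).
q_1·w_2 = 0.5774·4 + 0.0000·(-4) + (-0.5774)·0 + 0.5774·3 = 4.0415.
u_2 = w_2 − 4.0415·q_1 = (1.6667, -4.0000, 2.3333, 0.6667).
‖u_2‖ = 4.9666, so q_2 = (0.3356, -0.8054, 0.4698, 0.1342).
q_1·w_3 = 0.5774·(-2) + 0.0000·(-4) + (-0.5774)·1 + 0.5774·(-4) = -4.0415; q_2·w_3 = 0.3356·(-2) + (-0.8054)·(-4) + 0.4698·1 + 0.1342·(-4) = 2.4833.
u_3 = w_3 + 4.0415·q_1 − 2.4833·q_2 = (-0.5000, -2.0000, -2.5000, -2.0000).
‖u_3‖ = 3.8079, so q_3 = (-0.1313, -0.5252, -0.6565, -0.5252).
Qᵀb = (4.6188, -3.3558, -1.5757).
Back-substitute: x_3 = -1.5757/3.8079 = -0.4138.
x_2 = (-3.3558 − 2.4833·(-0.4138))/4.9666 = -0.4688.
x_1 = (4.6188 − 4.0415·(-0.4688) + 4.0415·(-0.4138))/6.9282 = 0.6987.

x = (0.6987, -0.4688, -0.4138)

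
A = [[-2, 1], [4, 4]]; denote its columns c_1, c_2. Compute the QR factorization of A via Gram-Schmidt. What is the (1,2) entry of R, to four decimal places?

e_1 = c_1/‖c_1‖ = (-2, 4)/4.4721 = (-0.4472, 0.8944).
r_{12} = e_1·c_2 = 3.1305.

r_{12} = 3.1305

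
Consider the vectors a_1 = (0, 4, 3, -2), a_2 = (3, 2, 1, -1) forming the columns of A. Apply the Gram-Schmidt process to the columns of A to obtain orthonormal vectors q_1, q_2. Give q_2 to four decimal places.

a_1 = (0, 4, 3, -2); ‖a_1‖ = 5.3852, so q_1 = (0.0000, 0.7428, 0.5571, -0.3714).
q_1·a_2 = 0.0000·3 + 0.7428·2 + 0.5571·1 + (-0.3714)·(-1) = 2.4140.
u_2 = a_2 − 2.4140·q_1 = (3.0000, 0.2069, -0.3448, -0.1034).
‖u_2‖ = 3.0286, so q_2 = (0.9906, 0.0683, -0.1139, -0.0342).

q_2 = (0.9906, 0.0683, -0.1139, -0.0342)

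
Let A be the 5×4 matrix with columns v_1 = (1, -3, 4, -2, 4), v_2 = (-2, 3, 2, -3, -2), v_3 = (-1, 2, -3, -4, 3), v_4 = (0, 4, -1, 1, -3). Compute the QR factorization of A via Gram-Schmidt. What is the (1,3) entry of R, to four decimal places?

r_{13} = 0.1474

q_1 = v_1/‖v_1‖ = (1, -3, 4, -2, 4)/6.7823 = (0.1474, -0.4423, 0.5898, -0.2949, 0.5898).
r_{13} = q_1·v_3 = 0.1474.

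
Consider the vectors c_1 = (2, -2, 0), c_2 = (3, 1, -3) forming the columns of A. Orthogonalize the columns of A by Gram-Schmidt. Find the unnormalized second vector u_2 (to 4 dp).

u_2 = (2.0000, 2.0000, -3.0000)

e_1 = c_1/‖c_1‖ = (2, -2, 0)/2.8284 = (0.7071, -0.7071, 0.0000).
r_{12} = e_1·c_2 = 1.4142.
u_2 = c_2 − 1.4142·e_1 = (2.0000, 2.0000, -3.0000).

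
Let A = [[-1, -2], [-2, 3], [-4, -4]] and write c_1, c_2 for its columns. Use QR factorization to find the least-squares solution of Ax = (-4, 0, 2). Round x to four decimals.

c_1 = (-1, -2, -4); ‖c_1‖ = 4.5826, so e_1 = (-0.2182, -0.4364, -0.8729).
e_1·c_2 = (-0.2182)·(-2) + (-0.4364)·3 + (-0.8729)·(-4) = 2.6186.
u_2 = c_2 − 2.6186·e_1 = (-1.4286, 4.1429, -1.7143).
‖u_2‖ = 4.7056, so e_2 = (-0.3036, 0.8804, -0.3643).
Qᵀb = (-0.8729, 0.4857).
Back-substitute: x_2 = 0.4857/4.7056 = 0.1032.
x_1 = (-0.8729 − 2.6186·0.1032)/4.5826 = -0.2495.

x = (-0.2495, 0.1032)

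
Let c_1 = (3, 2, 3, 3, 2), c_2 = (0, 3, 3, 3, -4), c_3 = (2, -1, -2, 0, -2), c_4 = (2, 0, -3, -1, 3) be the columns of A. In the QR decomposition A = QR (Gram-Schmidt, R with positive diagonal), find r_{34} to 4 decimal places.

e_1 = c_1/‖c_1‖ = (3, 2, 3, 3, 2)/5.9161 = (0.5071, 0.3381, 0.5071, 0.5071, 0.3381).
r_{12} = e_1·c_2 = 2.7045.
u_2 = c_2 − 2.7045·e_1 = (-1.3714, 2.0857, 1.6286, 1.6286, -4.9143).
‖u_2‖ = 5.9738, so e_2 = (-0.2296, 0.3491, 0.2726, 0.2726, -0.8226).
r_{13} = e_1·c_3 = -1.0142; r_{23} = e_2·c_3 = 0.2918.
u_3 = c_3 + 1.0142·e_1 − 0.2918·e_2 = (2.5813, -0.7590, -1.5653, 0.4347, -1.4171).
‖u_3‖ = 3.4477, so e_3 = (0.7487, -0.2202, -0.4540, 0.1261, -0.4110).
r_{34} = e_3·c_4 = 1.5002.

r_{34} = 1.5002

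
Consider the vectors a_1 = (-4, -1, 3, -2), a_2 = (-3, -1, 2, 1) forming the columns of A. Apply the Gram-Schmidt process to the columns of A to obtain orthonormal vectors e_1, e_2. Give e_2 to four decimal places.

e_2 = (-0.3166, -0.1871, 0.1295, 0.9209)

a_1 = (-4, -1, 3, -2); ‖a_1‖ = 5.4772, so e_1 = (-0.7303, -0.1826, 0.5477, -0.3651).
e_1·a_2 = (-0.7303)·(-3) + (-0.1826)·(-1) + 0.5477·2 + (-0.3651)·1 = 3.1038.
u_2 = a_2 − 3.1038·e_1 = (-0.7333, -0.4333, 0.3000, 2.1333).
‖u_2‖ = 2.3166, so e_2 = (-0.3166, -0.1871, 0.1295, 0.9209).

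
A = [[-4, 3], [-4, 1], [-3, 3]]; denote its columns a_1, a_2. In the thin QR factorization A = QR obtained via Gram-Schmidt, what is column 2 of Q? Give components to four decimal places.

e_1 = a_1/‖a_1‖ = (-4, -4, -3)/6.4031 = (-0.6247, -0.6247, -0.4685).
r_{12} = e_1·a_2 = -3.9043.
u_2 = a_2 + 3.9043·e_1 = (0.5610, -1.4390, 1.1707).
‖u_2‖ = 1.9381, so e_2 = (0.2895, -0.7425, 0.6041).

e_2 = (0.2895, -0.7425, 0.6041)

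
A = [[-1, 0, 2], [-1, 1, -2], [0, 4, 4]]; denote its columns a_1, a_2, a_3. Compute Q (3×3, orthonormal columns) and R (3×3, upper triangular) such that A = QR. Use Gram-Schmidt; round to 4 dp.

a_1 = (-1, -1, 0); ‖a_1‖ = 1.4142, so e_1 = (-0.7071, -0.7071, 0.0000).
e_1·a_2 = (-0.7071)·0 + (-0.7071)·1 + 0.0000·4 = -0.7071.
u_2 = a_2 + 0.7071·e_1 = (-0.5000, 0.5000, 4.0000).
‖u_2‖ = 4.0620, so e_2 = (-0.1231, 0.1231, 0.9847).
e_1·a_3 = (-0.7071)·2 + (-0.7071)·(-2) + 0.0000·4 = 0.0000; e_2·a_3 = (-0.1231)·2 + 0.1231·(-2) + 0.9847·4 = 3.4466.
u_3 = a_3 + 0.0000·e_1 − 3.4466·e_2 = (2.4242, -2.4242, 0.6061).
‖u_3‖ = 3.4816, so e_3 = (0.6963, -0.6963, 0.1741).

Q = [[-0.7071, -0.1231, 0.6963], [-0.7071, 0.1231, -0.6963], [0.0000, 0.9847, 0.1741]], R = [[1.4142, -0.7071, 0.0000], [0.0000, 4.0620, 3.4466], [0.0000, 0.0000, 3.4816]]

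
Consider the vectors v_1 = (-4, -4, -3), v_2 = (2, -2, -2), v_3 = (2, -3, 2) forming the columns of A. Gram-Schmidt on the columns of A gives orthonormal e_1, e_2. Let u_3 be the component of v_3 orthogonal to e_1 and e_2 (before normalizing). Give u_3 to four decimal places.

u_3 = (0.3421, -2.3947, 2.7368)

e_1 = v_1/‖v_1‖ = (-4, -4, -3)/6.4031 = (-0.6247, -0.6247, -0.4685).
r_{12} = e_1·v_2 = 0.9370.
u_2 = v_2 − 0.9370·e_1 = (2.5854, -1.4146, -1.5610).
‖u_2‖ = 3.3350, so e_2 = (0.7752, -0.4242, -0.4681).
r_{13} = e_1·v_3 = -0.3123; r_{23} = e_2·v_3 = 1.8869.
u_3 = v_3 + 0.3123·e_1 − 1.8869·e_2 = (0.3421, -2.3947, 2.7368).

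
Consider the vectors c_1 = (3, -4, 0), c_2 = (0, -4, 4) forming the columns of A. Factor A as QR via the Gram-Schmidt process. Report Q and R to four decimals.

e_1 = c_1/‖c_1‖ = (3, -4, 0)/5.0000 = (0.6000, -0.8000, 0.0000).
r_{12} = e_1·c_2 = 3.2000.
u_2 = c_2 − 3.2000·e_1 = (-1.9200, -1.4400, 4.0000).
‖u_2‖ = 4.6648, so e_2 = (-0.4116, -0.3087, 0.8575).

Q = [[0.6000, -0.4116], [-0.8000, -0.3087], [0.0000, 0.8575]], R = [[5.0000, 3.2000], [0.0000, 4.6648]]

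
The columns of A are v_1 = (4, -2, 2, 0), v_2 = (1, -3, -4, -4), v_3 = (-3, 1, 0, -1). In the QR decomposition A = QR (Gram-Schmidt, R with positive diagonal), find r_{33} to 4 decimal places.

r_{33} = 1.6783

v_1 = (4, -2, 2, 0); ‖v_1‖ = 4.8990, so q_1 = (0.8165, -0.4082, 0.4082, 0.0000).
q_1·v_2 = 0.8165·1 + (-0.4082)·(-3) + 0.4082·(-4) + 0.0000·(-4) = 0.4082.
u_2 = v_2 − 0.4082·q_1 = (0.6667, -2.8333, -4.1667, -4.0000).
‖u_2‖ = 6.4679, so q_2 = (0.1031, -0.4381, -0.6442, -0.6184).
q_1·v_3 = 0.8165·(-3) + (-0.4082)·1 + 0.4082·0 + 0.0000·(-1) = -2.8577; q_2·v_3 = 0.1031·(-3) + (-0.4381)·1 + (-0.6442)·0 + (-0.6184)·(-1) = -0.1288.
u_3 = v_3 + 2.8577·q_1 + 0.1288·q_2 = (-0.6534, -0.2231, 1.0837, -1.0797).
r_{33} = ‖u_3‖ = 1.6783.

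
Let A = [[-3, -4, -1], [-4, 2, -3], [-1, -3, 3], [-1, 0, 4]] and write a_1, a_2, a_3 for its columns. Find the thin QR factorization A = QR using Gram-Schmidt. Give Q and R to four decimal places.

a_1 = (-3, -4, -1, -1); ‖a_1‖ = 5.1962, so e_1 = (-0.5774, -0.7698, -0.1925, -0.1925).
e_1·a_2 = (-0.5774)·(-4) + (-0.7698)·2 + (-0.1925)·(-3) + (-0.1925)·0 = 1.3472.
u_2 = a_2 − 1.3472·e_1 = (-3.2222, 3.0370, -2.7407, 0.2593).
‖u_2‖ = 5.2139, so e_2 = (-0.6180, 0.5825, -0.5257, 0.0497).
e_1·a_3 = (-0.5774)·(-1) + (-0.7698)·(-3) + (-0.1925)·3 + (-0.1925)·4 = 1.5396; e_2·a_3 = (-0.6180)·(-1) + 0.5825·(-3) + (-0.5257)·3 + 0.0497·4 = -2.5075.
u_3 = a_3 − 1.5396·e_1 + 2.5075·e_2 = (-1.6608, -0.3542, 1.9782, 4.4210).
‖u_3‖ = 5.1324, so e_3 = (-0.3236, -0.0690, 0.3854, 0.8614).

Q = [[-0.5774, -0.6180, -0.3236], [-0.7698, 0.5825, -0.0690], [-0.1925, -0.5257, 0.3854], [-0.1925, 0.0497, 0.8614]], R = [[5.1962, 1.3472, 1.5396], [0.0000, 5.2139, -2.5075], [0.0000, 0.0000, 5.1324]]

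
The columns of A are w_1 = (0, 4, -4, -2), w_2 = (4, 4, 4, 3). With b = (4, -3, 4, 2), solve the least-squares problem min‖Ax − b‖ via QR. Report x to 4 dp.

e_1 = w_1/‖w_1‖ = (0, 4, -4, -2)/6.0000 = (0.0000, 0.6667, -0.6667, -0.3333).
r_{12} = e_1·w_2 = -1.0000.
u_2 = w_2 + 1.0000·e_1 = (4.0000, 4.6667, 3.3333, 2.6667).
‖u_2‖ = 7.4833, so e_2 = (0.5345, 0.6236, 0.4454, 0.3563).
Qᵀb = (-5.3333, 2.7617).
Back-substitute: x_2 = 2.7617/7.4833 = 0.3690.
x_1 = (-5.3333 + 1.0000·0.3690)/6.0000 = -0.8274.

x = (-0.8274, 0.3690)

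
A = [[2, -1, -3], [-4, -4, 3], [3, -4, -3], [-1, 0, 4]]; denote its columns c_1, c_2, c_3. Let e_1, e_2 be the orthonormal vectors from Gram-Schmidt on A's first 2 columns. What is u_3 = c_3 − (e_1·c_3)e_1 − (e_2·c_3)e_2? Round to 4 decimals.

u_3 = (-0.7586, -0.5578, 0.7475, 2.9564)

c_1 = (2, -4, 3, -1); ‖c_1‖ = 5.4772, so e_1 = (0.3651, -0.7303, 0.5477, -0.1826).
e_1·c_2 = 0.3651·(-1) + (-0.7303)·(-4) + 0.5477·(-4) + (-0.1826)·0 = 0.3651.
u_2 = c_2 − 0.3651·e_1 = (-1.1333, -3.7333, -4.2000, 0.0667).
‖u_2‖ = 5.7329, so e_2 = (-0.1977, -0.6512, -0.7326, 0.0116).
e_1·c_3 = 0.3651·(-3) + (-0.7303)·3 + 0.5477·(-3) + (-0.1826)·4 = -5.6598; e_2·c_3 = (-0.1977)·(-3) + (-0.6512)·3 + (-0.7326)·(-3) + 0.0116·4 = 0.8838.
u_3 = c_3 + 5.6598·e_1 − 0.8838·e_2 = (-0.7586, -0.5578, 0.7475, 2.9564).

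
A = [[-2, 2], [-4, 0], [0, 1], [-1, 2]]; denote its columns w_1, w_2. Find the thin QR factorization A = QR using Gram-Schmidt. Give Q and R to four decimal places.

Q = [[-0.4364, 0.5293], [-0.8729, -0.4234], [0.0000, 0.3705], [-0.2182, 0.6351]], R = [[4.5826, -1.3093], [0.0000, 2.6992]]

q_1 = w_1/‖w_1‖ = (-2, -4, 0, -1)/4.5826 = (-0.4364, -0.8729, 0.0000, -0.2182).
r_{12} = q_1·w_2 = -1.3093.
u_2 = w_2 + 1.3093·q_1 = (1.4286, -1.1429, 1.0000, 1.7143).
‖u_2‖ = 2.6992, so q_2 = (0.5293, -0.4234, 0.3705, 0.6351).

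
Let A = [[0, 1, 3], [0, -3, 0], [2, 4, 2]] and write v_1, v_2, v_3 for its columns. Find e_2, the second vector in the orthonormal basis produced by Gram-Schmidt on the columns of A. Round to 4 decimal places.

e_2 = (0.3162, -0.9487, 0.0000)

v_1 = (0, 0, 2); ‖v_1‖ = 2.0000, so e_1 = (0.0000, 0.0000, 1.0000).
e_1·v_2 = 0.0000·1 + 0.0000·(-3) + 1.0000·4 = 4.0000.
u_2 = v_2 − 4.0000·e_1 = (1.0000, -3.0000, 0.0000).
‖u_2‖ = 3.1623, so e_2 = (0.3162, -0.9487, 0.0000).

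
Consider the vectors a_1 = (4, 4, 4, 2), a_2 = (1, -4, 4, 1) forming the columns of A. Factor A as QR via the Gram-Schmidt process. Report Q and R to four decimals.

q_1 = a_1/‖a_1‖ = (4, 4, 4, 2)/7.2111 = (0.5547, 0.5547, 0.5547, 0.2774).
r_{12} = q_1·a_2 = 0.8321.
u_2 = a_2 − 0.8321·q_1 = (0.5385, -4.4615, 3.5385, 0.7692).
‖u_2‖ = 5.7713, so q_2 = (0.0933, -0.7731, 0.6131, 0.1333).

Q = [[0.5547, 0.0933], [0.5547, -0.7731], [0.5547, 0.6131], [0.2774, 0.1333]], R = [[7.2111, 0.8321], [0.0000, 5.7713]]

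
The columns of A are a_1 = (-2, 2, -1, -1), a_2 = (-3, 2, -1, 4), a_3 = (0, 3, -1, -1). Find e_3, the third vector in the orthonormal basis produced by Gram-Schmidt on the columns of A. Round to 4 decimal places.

e_1 = a_1/‖a_1‖ = (-2, 2, -1, -1)/3.1623 = (-0.6325, 0.6325, -0.3162, -0.3162).
r_{12} = e_1·a_2 = 2.2136.
u_2 = a_2 − 2.2136·e_1 = (-1.6000, 0.6000, -0.3000, 4.7000).
‖u_2‖ = 5.0100, so e_2 = (-0.3194, 0.1198, -0.0599, 0.9381).
r_{13} = e_1·a_3 = 2.5298; r_{23} = e_2·a_3 = -0.5190.
u_3 = a_3 − 2.5298·e_1 + 0.5190·e_2 = (1.4343, 1.4622, -0.2311, 0.2869).
‖u_3‖ = 2.0810, so e_3 = (0.6892, 0.7026, -0.1110, 0.1378).

e_3 = (0.6892, 0.7026, -0.1110, 0.1378)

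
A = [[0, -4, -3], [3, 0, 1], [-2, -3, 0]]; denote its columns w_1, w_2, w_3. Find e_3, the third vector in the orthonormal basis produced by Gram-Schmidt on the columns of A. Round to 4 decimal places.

e_3 = (-0.5294, 0.4706, 0.7059)

w_1 = (0, 3, -2); ‖w_1‖ = 3.6056, so e_1 = (0.0000, 0.8321, -0.5547).
e_1·w_2 = 0.0000·(-4) + 0.8321·0 + (-0.5547)·(-3) = 1.6641.
u_2 = w_2 − 1.6641·e_1 = (-4.0000, -1.3846, -2.0769).
‖u_2‖ = 4.7150, so e_2 = (-0.8484, -0.2937, -0.4405).
e_1·w_3 = 0.0000·(-3) + 0.8321·1 + (-0.5547)·0 = 0.8321; e_2·w_3 = (-0.8484)·(-3) + (-0.2937)·1 + (-0.4405)·0 = 2.2514.
u_3 = w_3 − 0.8321·e_1 − 2.2514·e_2 = (-1.0900, 0.9689, 1.4533).
‖u_3‖ = 2.0588, so e_3 = (-0.5294, 0.4706, 0.7059).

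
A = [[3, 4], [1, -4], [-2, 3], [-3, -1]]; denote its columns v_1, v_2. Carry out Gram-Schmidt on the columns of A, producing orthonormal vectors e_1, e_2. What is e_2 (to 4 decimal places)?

e_2 = (0.5234, -0.6593, 0.5370, -0.0544)

v_1 = (3, 1, -2, -3); ‖v_1‖ = 4.7958, so e_1 = (0.6255, 0.2085, -0.4170, -0.6255).
e_1·v_2 = 0.6255·4 + 0.2085·(-4) + (-0.4170)·3 + (-0.6255)·(-1) = 1.0426.
u_2 = v_2 − 1.0426·e_1 = (3.3478, -4.2174, 3.4348, -0.3478).
‖u_2‖ = 6.3963, so e_2 = (0.5234, -0.6593, 0.5370, -0.0544).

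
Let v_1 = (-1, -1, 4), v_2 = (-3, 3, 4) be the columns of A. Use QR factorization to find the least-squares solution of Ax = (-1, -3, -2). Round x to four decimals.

v_1 = (-1, -1, 4); ‖v_1‖ = 4.2426, so e_1 = (-0.2357, -0.2357, 0.9428).
e_1·v_2 = (-0.2357)·(-3) + (-0.2357)·3 + 0.9428·4 = 3.7712.
u_2 = v_2 − 3.7712·e_1 = (-2.1111, 3.8889, 0.4444).
‖u_2‖ = 4.4472, so e_2 = (-0.4747, 0.8745, 0.0999).
Qᵀb = (-0.9428, -2.3485).
Back-substitute: x_2 = -2.3485/4.4472 = -0.5281.
x_1 = (-0.9428 − 3.7712·(-0.5281))/4.2426 = 0.2472.

x = (0.2472, -0.5281)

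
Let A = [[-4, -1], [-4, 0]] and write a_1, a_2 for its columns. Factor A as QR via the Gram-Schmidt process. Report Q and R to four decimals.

Q = [[-0.7071, -0.7071], [-0.7071, 0.7071]], R = [[5.6569, 0.7071], [0.0000, 0.7071]]

e_1 = a_1/‖a_1‖ = (-4, -4)/5.6569 = (-0.7071, -0.7071).
r_{12} = e_1·a_2 = 0.7071.
u_2 = a_2 − 0.7071·e_1 = (-0.5000, 0.5000).
‖u_2‖ = 0.7071, so e_2 = (-0.7071, 0.7071).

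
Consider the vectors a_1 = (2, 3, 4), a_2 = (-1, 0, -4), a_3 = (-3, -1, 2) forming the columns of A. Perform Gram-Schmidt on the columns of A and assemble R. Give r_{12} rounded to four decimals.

a_1 = (2, 3, 4); ‖a_1‖ = 5.3852, so q_1 = (0.3714, 0.5571, 0.7428).
r_{12} = q_1·a_2 = -3.3425.

r_{12} = -3.3425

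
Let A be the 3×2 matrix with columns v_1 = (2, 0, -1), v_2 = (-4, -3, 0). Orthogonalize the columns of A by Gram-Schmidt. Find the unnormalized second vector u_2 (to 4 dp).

u_2 = (-0.8000, -3.0000, -1.6000)

v_1 = (2, 0, -1); ‖v_1‖ = 2.2361, so q_1 = (0.8944, 0.0000, -0.4472).
q_1·v_2 = 0.8944·(-4) + 0.0000·(-3) + (-0.4472)·0 = -3.5777.
u_2 = v_2 + 3.5777·q_1 = (-0.8000, -3.0000, -1.6000).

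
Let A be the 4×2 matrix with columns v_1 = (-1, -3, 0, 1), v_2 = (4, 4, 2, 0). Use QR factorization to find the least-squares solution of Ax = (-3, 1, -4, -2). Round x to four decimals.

v_1 = (-1, -3, 0, 1); ‖v_1‖ = 3.3166, so q_1 = (-0.3015, -0.9045, 0.0000, 0.3015).
q_1·v_2 = (-0.3015)·4 + (-0.9045)·4 + 0.0000·2 + 0.3015·0 = -4.8242.
u_2 = v_2 + 4.8242·q_1 = (2.5455, -0.3636, 2.0000, 1.4545).
‖u_2‖ = 3.5675, so q_2 = (0.7135, -0.1019, 0.5606, 0.4077).
Qᵀb = (-0.6030, -5.3003).
Back-substitute: x_2 = -5.3003/3.5675 = -1.4857.
x_1 = (-0.6030 + 4.8242·(-1.4857))/3.3166 = -2.3429.

x = (-2.3429, -1.4857)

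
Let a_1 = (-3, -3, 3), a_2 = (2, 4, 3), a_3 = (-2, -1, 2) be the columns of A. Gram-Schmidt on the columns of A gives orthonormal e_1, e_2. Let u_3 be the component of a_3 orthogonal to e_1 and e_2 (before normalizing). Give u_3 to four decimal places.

e_1 = a_1/‖a_1‖ = (-3, -3, 3)/5.1962 = (-0.5774, -0.5774, 0.5774).
r_{12} = e_1·a_2 = -1.7321.
u_2 = a_2 + 1.7321·e_1 = (1.0000, 3.0000, 4.0000).
‖u_2‖ = 5.0990, so e_2 = (0.1961, 0.5883, 0.7845).
r_{13} = e_1·a_3 = 2.8868; r_{23} = e_2·a_3 = 0.5883.
u_3 = a_3 − 2.8868·e_1 − 0.5883·e_2 = (-0.4487, 0.3205, -0.1282).

u_3 = (-0.4487, 0.3205, -0.1282)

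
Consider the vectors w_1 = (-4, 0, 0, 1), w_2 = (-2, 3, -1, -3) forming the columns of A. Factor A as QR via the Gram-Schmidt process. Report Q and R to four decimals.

e_1 = w_1/‖w_1‖ = (-4, 0, 0, 1)/4.1231 = (-0.9701, 0.0000, 0.0000, 0.2425).
r_{12} = e_1·w_2 = 1.2127.
u_2 = w_2 − 1.2127·e_1 = (-0.8235, 3.0000, -1.0000, -3.2941).
‖u_2‖ = 4.6400, so e_2 = (-0.1775, 0.6466, -0.2155, -0.7099).

Q = [[-0.9701, -0.1775], [0.0000, 0.6466], [0.0000, -0.2155], [0.2425, -0.7099]], R = [[4.1231, 1.2127], [0.0000, 4.6400]]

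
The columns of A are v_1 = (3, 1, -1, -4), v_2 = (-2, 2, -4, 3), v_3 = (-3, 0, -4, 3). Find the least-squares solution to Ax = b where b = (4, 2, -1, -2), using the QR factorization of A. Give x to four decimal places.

e_1 = v_1/‖v_1‖ = (3, 1, -1, -4)/5.1962 = (0.5774, 0.1925, -0.1925, -0.7698).
r_{12} = e_1·v_2 = -2.3094.
u_2 = v_2 + 2.3094·e_1 = (-0.6667, 2.4444, -4.4444, 1.2222).
‖u_2‖ = 5.2599, so e_2 = (-0.1267, 0.4647, -0.8450, 0.2324).
r_{13} = e_1·v_3 = -3.2717; r_{23} = e_2·v_3 = 4.4572.
u_3 = v_3 + 3.2717·e_1 − 4.4572·e_2 = (-0.5462, -1.4418, -0.8635, -0.5542).
‖u_3‖ = 1.8520, so e_3 = (-0.2949, -0.7785, -0.4662, -0.2993).
Qᵀb = (4.4264, 0.8027, -1.6720).
Back-substitute: x_3 = -1.6720/1.8520 = -0.9028.
x_2 = (0.8027 − 4.4572·(-0.9028))/5.2599 = 0.9176.
x_1 = (4.4264 + 2.3094·0.9176 + 3.2717·(-0.9028))/5.1962 = 0.6913.

x = (0.6913, 0.9176, -0.9028)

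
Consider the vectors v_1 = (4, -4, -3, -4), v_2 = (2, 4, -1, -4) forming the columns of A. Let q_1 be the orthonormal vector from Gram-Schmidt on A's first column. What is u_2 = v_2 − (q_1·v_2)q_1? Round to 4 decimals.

u_2 = (1.2281, 4.7719, -0.4211, -3.2281)

v_1 = (4, -4, -3, -4); ‖v_1‖ = 7.5498, so q_1 = (0.5298, -0.5298, -0.3974, -0.5298).
q_1·v_2 = 0.5298·2 + (-0.5298)·4 + (-0.3974)·(-1) + (-0.5298)·(-4) = 1.4570.
u_2 = v_2 − 1.4570·q_1 = (1.2281, 4.7719, -0.4211, -3.2281).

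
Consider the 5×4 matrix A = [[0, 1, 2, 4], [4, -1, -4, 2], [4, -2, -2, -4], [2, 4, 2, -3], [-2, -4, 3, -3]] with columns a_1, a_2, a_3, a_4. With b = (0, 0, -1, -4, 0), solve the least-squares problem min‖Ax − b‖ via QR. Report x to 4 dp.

x = (-0.4942, -0.3103, -0.4163, 0.2266)

a_1 = (0, 4, 4, 2, -2); ‖a_1‖ = 6.3246, so q_1 = (0.0000, 0.6325, 0.6325, 0.3162, -0.3162).
q_1·a_2 = 0.0000·1 + 0.6325·(-1) + 0.6325·(-2) + 0.3162·4 + (-0.3162)·(-4) = 0.6325.
u_2 = a_2 − 0.6325·q_1 = (1.0000, -1.4000, -2.4000, 3.8000, -3.8000).
‖u_2‖ = 6.1319, so q_2 = (0.1631, -0.2283, -0.3914, 0.6197, -0.6197).
q_1·a_3 = 0.0000·2 + 0.6325·(-4) + 0.6325·(-2) + 0.3162·2 + (-0.3162)·3 = -4.1110; q_2·a_3 = 0.1631·2 + (-0.2283)·(-4) + (-0.3914)·(-2) + 0.6197·2 + (-0.6197)·3 = 1.4025.
u_3 = a_3 + 4.1110·q_1 − 1.4025·q_2 = (1.7713, -1.0798, 1.1489, 2.4309, 2.5691).
‖u_3‖ = 4.2583, so q_3 = (0.4160, -0.2536, 0.2698, 0.5709, 0.6033).
q_1·a_4 = 0.0000·4 + 0.6325·2 + 0.6325·(-4) + 0.3162·(-3) + (-0.3162)·(-3) = -1.2649; q_2·a_4 = 0.1631·4 + (-0.2283)·2 + (-0.3914)·(-4) + 0.6197·(-3) + (-0.6197)·(-3) = 1.7613; q_3·a_4 = 0.4160·4 + (-0.2536)·2 + 0.2698·(-4) + 0.5709·(-3) + 0.6033·(-3) = -3.4451.
u_4 = a_4 + 1.2649·q_1 − 1.7613·q_2 + 3.4451·q_3 = (5.1458, 2.3285, -1.5811, -1.7248, -0.2300).
‖u_4‖ = 6.1179, so q_4 = (0.8411, 0.3806, -0.2584, -0.2819, -0.0376).
Qᵀb = (-1.8974, -2.0874, -2.5532, 1.3862).
Back-substitute: x_4 = 1.3862/6.1179 = 0.2266.
x_3 = (-2.5532 + 3.4451·0.2266)/4.2583 = -0.4163.
x_2 = (-2.0874 − 1.4025·(-0.4163) − 1.7613·0.2266)/6.1319 = -0.3103.
x_1 = (-1.8974 − 0.6325·(-0.3103) + 4.1110·(-0.4163) + 1.2649·0.2266)/6.3246 = -0.4942.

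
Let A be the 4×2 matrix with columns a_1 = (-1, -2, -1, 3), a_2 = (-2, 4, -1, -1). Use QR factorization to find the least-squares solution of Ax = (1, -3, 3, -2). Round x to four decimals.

a_1 = (-1, -2, -1, 3); ‖a_1‖ = 3.8730, so q_1 = (-0.2582, -0.5164, -0.2582, 0.7746).
q_1·a_2 = (-0.2582)·(-2) + (-0.5164)·4 + (-0.2582)·(-1) + 0.7746·(-1) = -2.0656.
u_2 = a_2 + 2.0656·q_1 = (-2.5333, 2.9333, -1.5333, 0.6000).
‖u_2‖ = 4.2111, so q_2 = (-0.6016, 0.6966, -0.3641, 0.1425).
Qᵀb = (-1.0328, -4.0686).
Back-substitute: x_2 = -4.0686/4.2111 = -0.9662.
x_1 = (-1.0328 + 2.0656·(-0.9662))/3.8730 = -0.7820.

x = (-0.7820, -0.9662)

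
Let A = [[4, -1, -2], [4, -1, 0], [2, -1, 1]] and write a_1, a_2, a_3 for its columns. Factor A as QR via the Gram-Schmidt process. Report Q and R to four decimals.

Q = [[0.6667, 0.2357, -0.7071], [0.6667, 0.2357, 0.7071], [0.3333, -0.9428, 0.0000]], R = [[6.0000, -1.6667, -1.0000], [0.0000, 0.4714, -1.4142], [0.0000, 0.0000, 1.4142]]

q_1 = a_1/‖a_1‖ = (4, 4, 2)/6.0000 = (0.6667, 0.6667, 0.3333).
r_{12} = q_1·a_2 = -1.6667.
u_2 = a_2 + 1.6667·q_1 = (0.1111, 0.1111, -0.4444).
‖u_2‖ = 0.4714, so q_2 = (0.2357, 0.2357, -0.9428).
r_{13} = q_1·a_3 = -1.0000; r_{23} = q_2·a_3 = -1.4142.
u_3 = a_3 + 1.0000·q_1 + 1.4142·q_2 = (-1.0000, 1.0000, 0.0000).
‖u_3‖ = 1.4142, so q_3 = (-0.7071, 0.7071, 0.0000).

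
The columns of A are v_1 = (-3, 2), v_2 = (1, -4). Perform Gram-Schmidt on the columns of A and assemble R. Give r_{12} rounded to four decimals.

v_1 = (-3, 2); ‖v_1‖ = 3.6056, so q_1 = (-0.8321, 0.5547).
r_{12} = q_1·v_2 = -3.0509.

r_{12} = -3.0509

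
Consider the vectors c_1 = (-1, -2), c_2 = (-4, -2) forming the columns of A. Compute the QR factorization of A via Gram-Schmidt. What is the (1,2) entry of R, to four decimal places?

c_1 = (-1, -2); ‖c_1‖ = 2.2361, so q_1 = (-0.4472, -0.8944).
r_{12} = q_1·c_2 = 3.5777.

r_{12} = 3.5777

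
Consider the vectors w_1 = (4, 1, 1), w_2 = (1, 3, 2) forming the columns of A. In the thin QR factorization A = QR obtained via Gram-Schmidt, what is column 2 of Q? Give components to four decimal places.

w_1 = (4, 1, 1); ‖w_1‖ = 4.2426, so e_1 = (0.9428, 0.2357, 0.2357).
e_1·w_2 = 0.9428·1 + 0.2357·3 + 0.2357·2 = 2.1213.
u_2 = w_2 − 2.1213·e_1 = (-1.0000, 2.5000, 1.5000).
‖u_2‖ = 3.0822, so e_2 = (-0.3244, 0.8111, 0.4867).

e_2 = (-0.3244, 0.8111, 0.4867)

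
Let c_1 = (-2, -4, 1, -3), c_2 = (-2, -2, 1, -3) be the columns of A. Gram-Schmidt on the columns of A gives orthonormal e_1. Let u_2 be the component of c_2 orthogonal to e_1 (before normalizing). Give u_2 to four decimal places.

u_2 = (-0.5333, 0.9333, 0.2667, -0.8000)

c_1 = (-2, -4, 1, -3); ‖c_1‖ = 5.4772, so e_1 = (-0.3651, -0.7303, 0.1826, -0.5477).
e_1·c_2 = (-0.3651)·(-2) + (-0.7303)·(-2) + 0.1826·1 + (-0.5477)·(-3) = 4.0166.
u_2 = c_2 − 4.0166·e_1 = (-0.5333, 0.9333, 0.2667, -0.8000).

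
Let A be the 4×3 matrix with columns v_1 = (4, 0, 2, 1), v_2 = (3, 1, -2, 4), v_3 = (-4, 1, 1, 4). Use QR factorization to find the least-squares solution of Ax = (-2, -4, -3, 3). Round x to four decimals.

x = (-0.8131, 0.5827, 0.0918)

e_1 = v_1/‖v_1‖ = (4, 0, 2, 1)/4.5826 = (0.8729, 0.0000, 0.4364, 0.2182).
r_{12} = e_1·v_2 = 2.6186.
u_2 = v_2 − 2.6186·e_1 = (0.7143, 1.0000, -3.1429, 3.4286).
‖u_2‖ = 4.8107, so e_2 = (0.1485, 0.2079, -0.6533, 0.7127).
r_{13} = e_1·v_3 = -2.1822; r_{23} = e_2·v_3 = 1.8114.
u_3 = v_3 + 2.1822·e_1 − 1.8114·e_2 = (-2.3642, 0.6235, 3.1358, 3.1852).
‖u_3‖ = 5.0948, so e_3 = (-0.4640, 0.1224, 0.6155, 0.6252).
Qᵀb = (-2.4004, 2.9696, 0.4677).
Back-substitute: x_3 = 0.4677/5.0948 = 0.0918.
x_2 = (2.9696 − 1.8114·0.0918)/4.8107 = 0.5827.
x_1 = (-2.4004 − 2.6186·0.5827 + 2.1822·0.0918)/4.5826 = -0.8131.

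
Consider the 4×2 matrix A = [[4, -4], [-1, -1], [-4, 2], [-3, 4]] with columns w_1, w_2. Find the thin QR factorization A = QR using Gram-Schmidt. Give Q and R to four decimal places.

w_1 = (4, -1, -4, -3); ‖w_1‖ = 6.4807, so q_1 = (0.6172, -0.1543, -0.6172, -0.4629).
q_1·w_2 = 0.6172·(-4) + (-0.1543)·(-1) + (-0.6172)·2 + (-0.4629)·4 = -5.4006.
u_2 = w_2 + 5.4006·q_1 = (-0.6667, -1.8333, -1.3333, 1.5000).
‖u_2‖ = 2.7988, so q_2 = (-0.2382, -0.6550, -0.4764, 0.5359).

Q = [[0.6172, -0.2382], [-0.1543, -0.6550], [-0.6172, -0.4764], [-0.4629, 0.5359]], R = [[6.4807, -5.4006], [0.0000, 2.7988]]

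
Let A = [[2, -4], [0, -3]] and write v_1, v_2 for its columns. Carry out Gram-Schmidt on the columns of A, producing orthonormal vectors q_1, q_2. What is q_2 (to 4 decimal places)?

v_1 = (2, 0); ‖v_1‖ = 2.0000, so q_1 = (1.0000, 0.0000).
q_1·v_2 = 1.0000·(-4) + 0.0000·(-3) = -4.0000.
u_2 = v_2 + 4.0000·q_1 = (0.0000, -3.0000).
‖u_2‖ = 3.0000, so q_2 = (0.0000, -1.0000).

q_2 = (0.0000, -1.0000)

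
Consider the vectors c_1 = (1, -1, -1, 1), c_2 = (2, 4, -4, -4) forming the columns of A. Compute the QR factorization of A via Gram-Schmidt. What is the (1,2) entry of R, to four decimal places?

r_{12} = -1.0000

c_1 = (1, -1, -1, 1); ‖c_1‖ = 2.0000, so e_1 = (0.5000, -0.5000, -0.5000, 0.5000).
r_{12} = e_1·c_2 = -1.0000.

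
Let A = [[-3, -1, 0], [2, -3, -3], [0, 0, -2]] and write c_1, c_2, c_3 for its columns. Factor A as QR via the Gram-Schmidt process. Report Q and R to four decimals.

Q = [[-0.8321, -0.5547, 0.0000], [0.5547, -0.8321, 0.0000], [0.0000, 0.0000, -1.0000]], R = [[3.6056, -0.8321, -1.6641], [0.0000, 3.0509, 2.4962], [0.0000, 0.0000, 2.0000]]

c_1 = (-3, 2, 0); ‖c_1‖ = 3.6056, so e_1 = (-0.8321, 0.5547, 0.0000).
e_1·c_2 = (-0.8321)·(-1) + 0.5547·(-3) + 0.0000·0 = -0.8321.
u_2 = c_2 + 0.8321·e_1 = (-1.6923, -2.5385, 0.0000).
‖u_2‖ = 3.0509, so e_2 = (-0.5547, -0.8321, 0.0000).
e_1·c_3 = (-0.8321)·0 + 0.5547·(-3) + 0.0000·(-2) = -1.6641; e_2·c_3 = (-0.5547)·0 + (-0.8321)·(-3) + 0.0000·(-2) = 2.4962.
u_3 = c_3 + 1.6641·e_1 − 2.4962·e_2 = (0.0000, 0.0000, -2.0000).
‖u_3‖ = 2.0000, so e_3 = (0.0000, 0.0000, -1.0000).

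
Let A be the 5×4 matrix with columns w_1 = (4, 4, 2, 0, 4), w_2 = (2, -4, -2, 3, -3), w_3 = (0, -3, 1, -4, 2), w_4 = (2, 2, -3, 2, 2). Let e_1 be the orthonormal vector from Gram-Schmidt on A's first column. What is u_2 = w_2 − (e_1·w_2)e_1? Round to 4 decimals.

u_2 = (3.8462, -2.1538, -1.0769, 3.0000, -1.1538)

e_1 = w_1/‖w_1‖ = (4, 4, 2, 0, 4)/7.2111 = (0.5547, 0.5547, 0.2774, 0.0000, 0.5547).
r_{12} = e_1·w_2 = -3.3282.
u_2 = w_2 + 3.3282·e_1 = (3.8462, -2.1538, -1.0769, 3.0000, -1.1538).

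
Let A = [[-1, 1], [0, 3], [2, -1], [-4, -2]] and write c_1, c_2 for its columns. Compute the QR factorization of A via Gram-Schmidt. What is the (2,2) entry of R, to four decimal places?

r_{22} = 3.7161

c_1 = (-1, 0, 2, -4); ‖c_1‖ = 4.5826, so q_1 = (-0.2182, 0.0000, 0.4364, -0.8729).
q_1·c_2 = (-0.2182)·1 + 0.0000·3 + 0.4364·(-1) + (-0.8729)·(-2) = 1.0911.
u_2 = c_2 − 1.0911·q_1 = (1.2381, 3.0000, -1.4762, -1.0476).
r_{22} = ‖u_2‖ = 3.7161.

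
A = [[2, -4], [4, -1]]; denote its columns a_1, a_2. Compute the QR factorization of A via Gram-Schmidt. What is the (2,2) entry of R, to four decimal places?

r_{22} = 3.1305

a_1 = (2, 4); ‖a_1‖ = 4.4721, so q_1 = (0.4472, 0.8944).
q_1·a_2 = 0.4472·(-4) + 0.8944·(-1) = -2.6833.
u_2 = a_2 + 2.6833·q_1 = (-2.8000, 1.4000).
r_{22} = ‖u_2‖ = 3.1305.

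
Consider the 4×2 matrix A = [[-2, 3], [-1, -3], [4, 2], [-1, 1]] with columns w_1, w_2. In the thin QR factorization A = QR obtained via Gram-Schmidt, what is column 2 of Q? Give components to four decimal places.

e_2 = (0.7127, -0.5971, 0.2697, 0.2504)

w_1 = (-2, -1, 4, -1); ‖w_1‖ = 4.6904, so e_1 = (-0.4264, -0.2132, 0.8528, -0.2132).
e_1·w_2 = (-0.4264)·3 + (-0.2132)·(-3) + 0.8528·2 + (-0.2132)·1 = 0.8528.
u_2 = w_2 − 0.8528·e_1 = (3.3636, -2.8182, 1.2727, 1.1818).
‖u_2‖ = 4.7194, so e_2 = (0.7127, -0.5971, 0.2697, 0.2504).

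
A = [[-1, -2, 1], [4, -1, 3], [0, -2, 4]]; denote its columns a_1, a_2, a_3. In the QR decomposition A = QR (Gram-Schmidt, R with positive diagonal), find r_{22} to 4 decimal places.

r_{22} = 2.9605

e_1 = a_1/‖a_1‖ = (-1, 4, 0)/4.1231 = (-0.2425, 0.9701, 0.0000).
r_{12} = e_1·a_2 = -0.4851.
u_2 = a_2 + 0.4851·e_1 = (-2.1176, -0.5294, -2.0000).
r_{22} = ‖u_2‖ = 2.9605.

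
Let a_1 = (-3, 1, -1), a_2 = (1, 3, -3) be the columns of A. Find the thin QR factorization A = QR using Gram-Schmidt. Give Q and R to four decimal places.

e_1 = a_1/‖a_1‖ = (-3, 1, -1)/3.3166 = (-0.9045, 0.3015, -0.3015).
r_{12} = e_1·a_2 = 0.9045.
u_2 = a_2 − 0.9045·e_1 = (1.8182, 2.7273, -2.7273).
‖u_2‖ = 4.2640, so e_2 = (0.4264, 0.6396, -0.6396).

Q = [[-0.9045, 0.4264], [0.3015, 0.6396], [-0.3015, -0.6396]], R = [[3.3166, 0.9045], [0.0000, 4.2640]]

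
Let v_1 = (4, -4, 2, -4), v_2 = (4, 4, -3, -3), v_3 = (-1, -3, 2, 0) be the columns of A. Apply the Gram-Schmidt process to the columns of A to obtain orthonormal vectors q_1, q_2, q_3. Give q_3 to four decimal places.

q_3 = (-0.6537, 0.1041, 0.0167, -0.7494)

q_1 = v_1/‖v_1‖ = (4, -4, 2, -4)/7.2111 = (0.5547, -0.5547, 0.2774, -0.5547).
r_{12} = q_1·v_2 = 0.8321.
u_2 = v_2 − 0.8321·q_1 = (3.5385, 4.4615, -3.2308, -2.5385).
‖u_2‖ = 7.0219, so q_2 = (0.5039, 0.6354, -0.4601, -0.3615).
r_{13} = q_1·v_3 = 1.6641; r_{23} = q_2·v_3 = -3.3302.
u_3 = v_3 − 1.6641·q_1 + 3.3302·q_2 = (-0.2449, 0.0390, 0.0062, -0.2808).
‖u_3‖ = 0.3747, so q_3 = (-0.6537, 0.1041, 0.0167, -0.7494).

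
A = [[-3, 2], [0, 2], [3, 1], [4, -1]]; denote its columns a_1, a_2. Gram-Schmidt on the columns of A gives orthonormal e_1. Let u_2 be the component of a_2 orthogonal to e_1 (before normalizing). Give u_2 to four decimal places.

e_1 = a_1/‖a_1‖ = (-3, 0, 3, 4)/5.8310 = (-0.5145, 0.0000, 0.5145, 0.6860).
r_{12} = e_1·a_2 = -1.2005.
u_2 = a_2 + 1.2005·e_1 = (1.3824, 2.0000, 1.6176, -0.1765).

u_2 = (1.3824, 2.0000, 1.6176, -0.1765)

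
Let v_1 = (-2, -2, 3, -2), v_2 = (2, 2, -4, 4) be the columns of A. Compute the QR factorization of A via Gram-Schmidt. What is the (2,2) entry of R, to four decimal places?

v_1 = (-2, -2, 3, -2); ‖v_1‖ = 4.5826, so q_1 = (-0.4364, -0.4364, 0.6547, -0.4364).
q_1·v_2 = (-0.4364)·2 + (-0.4364)·2 + 0.6547·(-4) + (-0.4364)·4 = -6.1101.
u_2 = v_2 + 6.1101·q_1 = (-0.6667, -0.6667, 0.0000, 1.3333).
r_{22} = ‖u_2‖ = 1.6330.

r_{22} = 1.6330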